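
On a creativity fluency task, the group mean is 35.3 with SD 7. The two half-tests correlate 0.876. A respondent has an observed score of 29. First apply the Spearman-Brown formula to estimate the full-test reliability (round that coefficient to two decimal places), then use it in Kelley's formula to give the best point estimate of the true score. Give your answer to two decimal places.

29.44

Spearman-Brown: ρ = 2r/(1 + r) = 2(0.876)/(1 + 0.876) = 1.7520/1.876 = 0.9339 → 0.93
T̂ = 0.93(29) + 0.07(35.3) = 26.97 + 2.471 = 29.441 → 29.44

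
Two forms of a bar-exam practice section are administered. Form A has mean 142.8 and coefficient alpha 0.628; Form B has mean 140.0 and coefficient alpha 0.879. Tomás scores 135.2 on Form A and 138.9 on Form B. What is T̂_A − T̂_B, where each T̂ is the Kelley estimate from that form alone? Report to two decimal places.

-1.01

T̂_A = 0.628(135.2) + 0.372(142.8) = 138.0272
T̂_B = 0.879(138.9) + 0.121(140.0) = 139.0331
T̂_A − T̂_B = -1.0059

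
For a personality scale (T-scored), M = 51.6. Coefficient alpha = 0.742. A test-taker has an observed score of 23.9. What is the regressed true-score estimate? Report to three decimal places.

31.047

T̂ = ρX + (1 − ρ)μ
  = 0.742 × 23.9 + 0.258 × 51.6
  = 17.7338 + 13.3128
  = 31.0466
  ≈ 31.047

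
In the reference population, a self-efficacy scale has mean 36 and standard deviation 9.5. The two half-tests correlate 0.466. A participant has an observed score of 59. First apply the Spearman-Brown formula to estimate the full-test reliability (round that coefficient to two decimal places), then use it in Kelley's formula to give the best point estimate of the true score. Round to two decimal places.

Spearman-Brown: ρ = 2r/(1 + r) = 2(0.466)/(1 + 0.466) = 0.9320/1.466 = 0.6357 → 0.64
Kelley's formula gives T̂ = 0.64·59 + 0.36·36 = 37.76 + 12.96 = 50.720.

50.72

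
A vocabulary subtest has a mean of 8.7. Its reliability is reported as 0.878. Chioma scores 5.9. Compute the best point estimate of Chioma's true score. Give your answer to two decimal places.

T̂ = 0.878(5.9) + 0.122(8.7) = 5.1802 + 1.0614 = 6.242 → 6.24

6.24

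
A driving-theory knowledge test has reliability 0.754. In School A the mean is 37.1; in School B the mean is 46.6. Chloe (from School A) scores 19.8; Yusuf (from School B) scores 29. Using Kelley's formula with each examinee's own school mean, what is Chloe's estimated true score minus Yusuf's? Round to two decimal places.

-9.27

T̂_Chloe = 0.754(19.8) + 0.246(37.1) = 24.0558
T̂_Yusuf = 0.754(29) + 0.246(46.6) = 33.3296
Difference = 24.0558 − 33.3296 = -9.2738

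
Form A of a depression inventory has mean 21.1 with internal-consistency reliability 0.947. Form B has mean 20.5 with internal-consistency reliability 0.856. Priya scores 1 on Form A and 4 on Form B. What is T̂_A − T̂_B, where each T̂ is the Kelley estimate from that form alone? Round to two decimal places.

T̂_A = 0.947(1) + 0.053(21.1) = 2.0653
T̂_B = 0.856(4) + 0.144(20.5) = 6.3760
T̂_A − T̂_B = -4.3107

-4.31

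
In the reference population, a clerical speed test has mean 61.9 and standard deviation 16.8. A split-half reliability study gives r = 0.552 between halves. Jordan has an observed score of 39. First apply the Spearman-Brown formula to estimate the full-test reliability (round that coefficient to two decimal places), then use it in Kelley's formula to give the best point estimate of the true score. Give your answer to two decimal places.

Spearman-Brown: ρ = 2r/(1 + r) = 2(0.552)/(1 + 0.552) = 1.1040/1.552 = 0.7113 → 0.71
T̂ = ρX + (1 − ρ)μ
  = 0.71 × 39 + 0.29 × 61.9
  = 27.69 + 17.951
  = 45.641
  ≈ 45.64

45.64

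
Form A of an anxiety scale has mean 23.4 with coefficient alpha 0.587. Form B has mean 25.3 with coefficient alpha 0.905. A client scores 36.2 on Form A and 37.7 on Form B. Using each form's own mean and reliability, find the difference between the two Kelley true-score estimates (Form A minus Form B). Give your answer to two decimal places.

-5.61

T̂_A = 0.587(36.2) + 0.413(23.4) = 30.9136
T̂_B = 0.905(37.7) + 0.095(25.3) = 36.5220
T̂_A − T̂_B = -5.6084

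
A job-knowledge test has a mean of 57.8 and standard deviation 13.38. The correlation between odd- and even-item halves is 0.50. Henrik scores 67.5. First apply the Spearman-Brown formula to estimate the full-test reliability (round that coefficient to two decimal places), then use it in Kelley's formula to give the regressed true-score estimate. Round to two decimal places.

Spearman-Brown: ρ = 2r/(1 + r) = 2(0.50)/(1 + 0.50) = 1.000/1.50 = 0.6667 → 0.67
T̂ = ρX + (1 − ρ)μ
  = 0.67 × 67.5 + 0.33 × 57.8
  = 45.225 + 19.074
  = 64.299
  ≈ 64.30

64.30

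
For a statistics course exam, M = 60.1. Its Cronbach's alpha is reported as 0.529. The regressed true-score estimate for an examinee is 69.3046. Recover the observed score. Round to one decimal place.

T̂ = ρX + (1 − ρ)μ  ⇒  X = (T̂ − (1 − ρ)μ) / ρ
X = (69.3046 − 0.471 × 60.1) / 0.529 = (69.3046 − 28.3071) / 0.529 = 40.9975 / 0.529 = 77.500

77.5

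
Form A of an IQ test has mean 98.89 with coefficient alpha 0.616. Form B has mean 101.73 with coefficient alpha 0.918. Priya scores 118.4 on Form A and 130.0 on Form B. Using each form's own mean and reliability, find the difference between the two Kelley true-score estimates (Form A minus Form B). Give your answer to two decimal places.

T̂_A = 0.616(118.4) + 0.384(98.89) = 110.9082
T̂_B = 0.918(130.0) + 0.082(101.73) = 127.6819
T̂_A − T̂_B = -16.7737

-16.77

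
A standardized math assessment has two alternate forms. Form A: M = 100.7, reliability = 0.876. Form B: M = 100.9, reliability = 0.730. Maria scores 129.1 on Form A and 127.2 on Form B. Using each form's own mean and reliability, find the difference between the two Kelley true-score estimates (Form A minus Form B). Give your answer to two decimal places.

T̂_A = 0.876(129.1) + 0.124(100.7) = 125.5784
T̂_B = 0.730(127.2) + 0.270(100.9) = 120.0990
T̂_A − T̂_B = 5.4794

5.48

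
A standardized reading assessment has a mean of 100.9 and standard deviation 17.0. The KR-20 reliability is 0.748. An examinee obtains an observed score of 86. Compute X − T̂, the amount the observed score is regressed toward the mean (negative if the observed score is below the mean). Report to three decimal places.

Kelley's formula gives T̂ = 0.748·86 + 0.252·100.9 = 64.328 + 25.4268 = 89.75480.
X − T̂ = 86 − 89.7548 = -3.7548 → -3.755

-3.755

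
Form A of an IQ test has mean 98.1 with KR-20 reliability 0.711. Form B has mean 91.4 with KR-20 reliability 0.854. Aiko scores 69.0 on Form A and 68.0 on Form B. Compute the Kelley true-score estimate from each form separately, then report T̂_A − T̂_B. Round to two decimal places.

5.99

T̂_A = 0.711(69.0) + 0.289(98.1) = 77.4099
T̂_B = 0.854(68.0) + 0.146(91.4) = 71.4164
T̂_A − T̂_B = 5.9935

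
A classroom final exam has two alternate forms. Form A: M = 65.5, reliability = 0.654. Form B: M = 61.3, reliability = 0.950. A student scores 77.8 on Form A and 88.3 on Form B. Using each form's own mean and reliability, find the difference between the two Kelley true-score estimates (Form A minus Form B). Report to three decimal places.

T̂_A = 0.654(77.8) + 0.346(65.5) = 73.54420
T̂_B = 0.950(88.3) + 0.050(61.3) = 86.95000
T̂_A − T̂_B = -13.40580

-13.406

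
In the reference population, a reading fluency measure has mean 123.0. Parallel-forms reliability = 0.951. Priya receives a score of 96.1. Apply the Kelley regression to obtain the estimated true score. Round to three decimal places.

Weight the observed score by reliability and the mean by (1 − reliability): T̂ = 0.951·96.1 + 0.049·123.0 = 91.3911 + 6.0270 = 97.4181.

97.418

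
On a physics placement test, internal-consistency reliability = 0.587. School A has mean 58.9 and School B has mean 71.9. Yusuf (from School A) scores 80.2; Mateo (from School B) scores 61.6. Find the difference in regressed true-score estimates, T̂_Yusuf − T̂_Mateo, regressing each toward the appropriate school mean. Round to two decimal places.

5.55

T̂_Yusuf = 0.587(80.2) + 0.413(58.9) = 71.4031
T̂_Mateo = 0.587(61.6) + 0.413(71.9) = 65.8539
Difference = 71.4031 − 65.8539 = 5.5492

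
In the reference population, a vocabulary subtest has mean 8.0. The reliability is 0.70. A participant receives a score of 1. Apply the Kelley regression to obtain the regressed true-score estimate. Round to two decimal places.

Kelley's formula gives T̂ = 0.70·1 + 0.30·8.0 = 0.70 + 2.400 = 3.100.

3.10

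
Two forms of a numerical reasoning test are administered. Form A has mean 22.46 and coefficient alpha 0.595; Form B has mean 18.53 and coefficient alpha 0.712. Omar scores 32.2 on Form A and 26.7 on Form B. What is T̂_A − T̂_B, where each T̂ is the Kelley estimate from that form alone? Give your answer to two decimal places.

3.91

T̂_A = 0.595(32.2) + 0.405(22.46) = 28.2553
T̂_B = 0.712(26.7) + 0.288(18.53) = 24.3470
T̂_A − T̂_B = 3.9083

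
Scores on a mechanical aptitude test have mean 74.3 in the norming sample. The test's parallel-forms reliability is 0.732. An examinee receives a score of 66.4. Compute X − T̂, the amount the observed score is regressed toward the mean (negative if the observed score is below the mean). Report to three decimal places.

Kelley's formula gives T̂ = 0.732·66.4 + 0.268·74.3 = 48.6048 + 19.9124 = 68.51720.
X − T̂ = 66.4 − 68.5172 = -2.1172 → -2.117

-2.117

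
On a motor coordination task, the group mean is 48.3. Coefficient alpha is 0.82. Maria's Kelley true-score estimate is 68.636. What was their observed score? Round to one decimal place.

73.1

T̂ = ρX + (1 − ρ)μ  ⇒  X = (T̂ − (1 − ρ)μ) / ρ
X = (68.636 − 0.18 × 48.3) / 0.82 = (68.636 − 8.694) / 0.82 = 59.942 / 0.82 = 73.100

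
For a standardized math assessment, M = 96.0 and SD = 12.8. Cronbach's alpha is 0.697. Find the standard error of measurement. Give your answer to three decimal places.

7.046

SEM = SD · √(1 − ρ) = 12.8 × √0.303 = 12.8 × 0.5505 = 7.0458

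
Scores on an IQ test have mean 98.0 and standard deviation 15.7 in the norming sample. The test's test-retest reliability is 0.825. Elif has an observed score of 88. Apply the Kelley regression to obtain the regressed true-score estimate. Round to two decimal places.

89.75

Kelley's formula gives T̂ = 0.825·88 + 0.175·98.0 = 72.600 + 17.1500 = 89.750.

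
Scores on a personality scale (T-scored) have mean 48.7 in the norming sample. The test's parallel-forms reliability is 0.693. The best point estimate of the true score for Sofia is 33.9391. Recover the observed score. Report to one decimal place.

T̂ = ρX + (1 − ρ)μ  ⇒  X = (T̂ − (1 − ρ)μ) / ρ
X = (33.9391 − 0.307 × 48.7) / 0.693 = (33.9391 − 14.9509) / 0.693 = 18.9882 / 0.693 = 27.400

27.4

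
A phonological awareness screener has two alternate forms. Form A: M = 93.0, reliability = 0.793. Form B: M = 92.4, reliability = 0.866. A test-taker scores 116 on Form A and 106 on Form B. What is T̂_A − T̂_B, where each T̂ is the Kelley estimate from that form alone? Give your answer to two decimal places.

T̂_A = 0.793(116) + 0.207(93.0) = 111.2390
T̂_B = 0.866(106) + 0.134(92.4) = 104.1776
T̂_A − T̂_B = 7.0614

7.06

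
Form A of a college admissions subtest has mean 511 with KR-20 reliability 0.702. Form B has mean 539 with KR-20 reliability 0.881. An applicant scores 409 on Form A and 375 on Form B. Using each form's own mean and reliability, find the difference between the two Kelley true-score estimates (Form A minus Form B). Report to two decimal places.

T̂_A = 0.702(409) + 0.298(511) = 439.3960
T̂_B = 0.881(375) + 0.119(539) = 394.5160
T̂_A − T̂_B = 44.8800

44.88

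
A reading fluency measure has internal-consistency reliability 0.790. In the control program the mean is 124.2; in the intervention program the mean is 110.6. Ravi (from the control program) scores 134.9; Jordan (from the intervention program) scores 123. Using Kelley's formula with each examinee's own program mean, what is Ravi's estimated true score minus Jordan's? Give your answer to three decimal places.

T̂_Ravi = 0.790(134.9) + 0.210(124.2) = 132.65300
T̂_Jordan = 0.790(123) + 0.210(110.6) = 120.39600
Difference = 132.65300 − 120.39600 = 12.25700

12.257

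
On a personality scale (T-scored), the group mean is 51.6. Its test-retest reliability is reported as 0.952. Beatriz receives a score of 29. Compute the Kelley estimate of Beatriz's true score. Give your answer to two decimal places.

30.08

T̂ = 0.952(29) + 0.048(51.6) = 27.608 + 2.4768 = 30.085 → 30.08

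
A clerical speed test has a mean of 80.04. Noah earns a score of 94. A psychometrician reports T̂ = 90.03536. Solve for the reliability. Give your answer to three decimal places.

T̂ = ρX + (1 − ρ)μ  ⇒  T̂ − μ = ρ(X − μ)
ρ = (T̂ − μ)/(X − μ) = (90.03536 − 80.04) / (94 − 80.04) = 9.99536 / 13.96 = 0.71600

0.716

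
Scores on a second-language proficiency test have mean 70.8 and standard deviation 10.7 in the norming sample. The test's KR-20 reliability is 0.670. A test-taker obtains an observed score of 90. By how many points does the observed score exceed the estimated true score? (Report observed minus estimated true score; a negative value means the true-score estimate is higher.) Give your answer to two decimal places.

6.34

Weight the observed score by reliability and the mean by (1 − reliability): T̂ = 0.670·90 + 0.330·70.8 = 60.300 + 23.3640 = 83.6640.
X − T̂ = 90 − 83.664 = 6.336 → 6.34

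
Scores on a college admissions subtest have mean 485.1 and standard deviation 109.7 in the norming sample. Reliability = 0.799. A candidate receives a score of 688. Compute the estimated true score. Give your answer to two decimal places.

T̂ = 0.799(688) + 0.201(485.1) = 549.712 + 97.5051 = 647.217 → 647.22

647.22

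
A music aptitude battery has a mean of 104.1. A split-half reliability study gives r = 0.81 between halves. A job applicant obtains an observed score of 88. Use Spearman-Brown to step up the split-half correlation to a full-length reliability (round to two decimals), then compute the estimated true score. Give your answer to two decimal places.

89.61

Spearman-Brown: ρ = 2r/(1 + r) = 2(0.81)/(1 + 0.81) = 1.620/1.81 = 0.8950 → 0.90
T̂ = ρX + (1 − ρ)μ
  = 0.90 × 88 + 0.10 × 104.1
  = 79.20 + 10.410
  = 89.610
  ≈ 89.61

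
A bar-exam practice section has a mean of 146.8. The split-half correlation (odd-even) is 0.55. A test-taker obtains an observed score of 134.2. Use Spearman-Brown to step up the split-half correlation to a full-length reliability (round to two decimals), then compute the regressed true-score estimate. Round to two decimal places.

137.85

Spearman-Brown: ρ = 2r/(1 + r) = 2(0.55)/(1 + 0.55) = 1.100/1.55 = 0.7097 → 0.71
T̂ = 0.71(134.2) + 0.29(146.8) = 95.282 + 42.572 = 137.854 → 137.85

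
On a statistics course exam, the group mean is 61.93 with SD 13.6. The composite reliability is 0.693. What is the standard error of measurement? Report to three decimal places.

SEM = SD · √(1 − ρ) = 13.6 × √0.307 = 13.6 × 0.5541 = 7.5354

7.535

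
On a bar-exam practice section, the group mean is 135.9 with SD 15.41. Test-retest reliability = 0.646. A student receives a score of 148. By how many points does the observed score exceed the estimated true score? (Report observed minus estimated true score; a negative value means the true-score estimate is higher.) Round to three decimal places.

4.283

Kelley's formula gives T̂ = 0.646·148 + 0.354·135.9 = 95.608 + 48.1086 = 143.71660.
X − T̂ = 148 − 143.7166 = 4.2834 → 4.283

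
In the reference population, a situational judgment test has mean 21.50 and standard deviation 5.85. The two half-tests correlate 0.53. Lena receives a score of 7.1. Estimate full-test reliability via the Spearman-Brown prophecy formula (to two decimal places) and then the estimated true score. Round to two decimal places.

11.56

Spearman-Brown: ρ = 2r/(1 + r) = 2(0.53)/(1 + 0.53) = 1.060/1.53 = 0.6928 → 0.69
T̂ = ρX + (1 − ρ)μ
  = 0.69 × 7.1 + 0.31 × 21.50
  = 4.899 + 6.6650
  = 11.564
  ≈ 11.56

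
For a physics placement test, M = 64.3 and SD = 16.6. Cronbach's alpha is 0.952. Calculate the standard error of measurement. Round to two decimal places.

3.64

SEM = SD · √(1 − ρ) = 16.6 × √0.048 = 16.6 × 0.2191 = 3.637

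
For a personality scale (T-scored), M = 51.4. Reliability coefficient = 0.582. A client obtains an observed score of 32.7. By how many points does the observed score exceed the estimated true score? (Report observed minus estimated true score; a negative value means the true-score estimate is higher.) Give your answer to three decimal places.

T̂ = ρX + (1 − ρ)μ
  = 0.582 × 32.7 + 0.418 × 51.4
  = 19.0314 + 21.4852
  = 40.51660
  ≈ 40.5166
X − T̂ = 32.7 − 40.5166 = -7.8166 → -7.817

-7.817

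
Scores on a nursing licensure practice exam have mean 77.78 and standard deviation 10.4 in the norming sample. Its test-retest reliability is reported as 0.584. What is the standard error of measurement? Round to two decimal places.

SEM = SD · √(1 − ρ) = 10.4 × √0.416 = 10.4 × 0.6450 = 6.708

6.71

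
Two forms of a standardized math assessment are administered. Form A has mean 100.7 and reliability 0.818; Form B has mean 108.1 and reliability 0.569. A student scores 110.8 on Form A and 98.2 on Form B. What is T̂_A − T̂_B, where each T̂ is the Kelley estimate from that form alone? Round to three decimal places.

T̂_A = 0.818(110.8) + 0.182(100.7) = 108.96180
T̂_B = 0.569(98.2) + 0.431(108.1) = 102.46690
T̂_A − T̂_B = 6.49490

6.495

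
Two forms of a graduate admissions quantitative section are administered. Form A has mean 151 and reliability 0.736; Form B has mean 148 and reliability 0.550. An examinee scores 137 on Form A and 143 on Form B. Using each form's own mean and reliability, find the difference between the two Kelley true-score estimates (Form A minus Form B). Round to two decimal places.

-4.55

T̂_A = 0.736(137) + 0.264(151) = 140.6960
T̂_B = 0.550(143) + 0.450(148) = 145.2500
T̂_A − T̂_B = -4.5540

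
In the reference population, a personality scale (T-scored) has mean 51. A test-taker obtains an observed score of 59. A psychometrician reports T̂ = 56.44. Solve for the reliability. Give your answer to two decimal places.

T̂ = ρX + (1 − ρ)μ  ⇒  T̂ − μ = ρ(X − μ)
ρ = (T̂ − μ)/(X − μ) = (56.44 − 51) / (59 − 51) = 5.44 / 8.0 = 0.6800

0.68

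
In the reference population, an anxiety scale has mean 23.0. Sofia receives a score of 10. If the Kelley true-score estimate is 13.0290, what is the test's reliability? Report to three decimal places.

T̂ = ρX + (1 − ρ)μ  ⇒  T̂ − μ = ρ(X − μ)
ρ = (T̂ − μ)/(X − μ) = (13.0290 − 23.0) / (10 − 23.0) = -9.9710 / -13.0 = 0.76700

0.767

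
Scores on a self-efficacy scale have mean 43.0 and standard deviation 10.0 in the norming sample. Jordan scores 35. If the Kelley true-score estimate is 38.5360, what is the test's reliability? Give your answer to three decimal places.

T̂ = ρX + (1 − ρ)μ  ⇒  T̂ − μ = ρ(X − μ)
ρ = (T̂ − μ)/(X − μ) = (38.5360 − 43.0) / (35 − 43.0) = -4.4640 / -8.0 = 0.55800

0.558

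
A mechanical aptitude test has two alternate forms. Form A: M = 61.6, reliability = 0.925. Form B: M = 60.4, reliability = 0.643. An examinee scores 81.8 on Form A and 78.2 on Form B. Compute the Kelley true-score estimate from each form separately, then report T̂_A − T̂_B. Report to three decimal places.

T̂_A = 0.925(81.8) + 0.075(61.6) = 80.28500
T̂_B = 0.643(78.2) + 0.357(60.4) = 71.84540
T̂_A − T̂_B = 8.43960

8.440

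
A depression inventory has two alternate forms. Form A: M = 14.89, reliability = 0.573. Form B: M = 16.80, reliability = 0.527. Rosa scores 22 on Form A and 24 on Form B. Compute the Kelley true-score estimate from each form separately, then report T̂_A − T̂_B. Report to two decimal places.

-1.63

T̂_A = 0.573(22) + 0.427(14.89) = 18.9640
T̂_B = 0.527(24) + 0.473(16.80) = 20.5944
T̂_A − T̂_B = -1.6304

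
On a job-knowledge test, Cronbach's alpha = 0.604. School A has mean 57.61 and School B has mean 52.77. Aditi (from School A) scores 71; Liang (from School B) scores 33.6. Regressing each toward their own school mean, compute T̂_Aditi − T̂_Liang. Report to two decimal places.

24.51

T̂_Aditi = 0.604(71) + 0.396(57.61) = 65.6976
T̂_Liang = 0.604(33.6) + 0.396(52.77) = 41.1913
Difference = 65.6976 − 41.1913 = 24.5062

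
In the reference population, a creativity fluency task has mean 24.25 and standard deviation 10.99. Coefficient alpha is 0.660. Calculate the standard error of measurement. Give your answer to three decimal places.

SEM = SD · √(1 − ρ) = 10.99 × √0.340 = 10.99 × 0.5831 = 6.4082

6.408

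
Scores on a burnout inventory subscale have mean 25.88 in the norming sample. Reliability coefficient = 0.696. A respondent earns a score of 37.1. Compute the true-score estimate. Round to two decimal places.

Weight the observed score by reliability and the mean by (1 − reliability): T̂ = 0.696·37.1 + 0.304·25.88 = 25.8216 + 7.86752 = 33.689.

33.69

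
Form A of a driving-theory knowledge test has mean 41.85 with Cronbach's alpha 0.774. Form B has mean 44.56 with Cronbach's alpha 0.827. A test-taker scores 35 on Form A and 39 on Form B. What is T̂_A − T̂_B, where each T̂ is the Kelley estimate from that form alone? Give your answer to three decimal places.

T̂_A = 0.774(35) + 0.226(41.85) = 36.54810
T̂_B = 0.827(39) + 0.173(44.56) = 39.96188
T̂_A − T̂_B = -3.41378

-3.414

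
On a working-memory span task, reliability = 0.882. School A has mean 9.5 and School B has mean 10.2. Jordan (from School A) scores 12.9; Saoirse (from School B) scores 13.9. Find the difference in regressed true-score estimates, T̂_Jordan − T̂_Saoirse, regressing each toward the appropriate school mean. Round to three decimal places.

T̂_Jordan = 0.882(12.9) + 0.118(9.5) = 12.49880
T̂_Saoirse = 0.882(13.9) + 0.118(10.2) = 13.46340
Difference = 12.49880 − 13.46340 = -0.96460

-0.965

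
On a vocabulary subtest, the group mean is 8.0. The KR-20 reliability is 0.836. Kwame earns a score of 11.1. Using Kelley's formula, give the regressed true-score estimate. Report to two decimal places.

Weight the observed score by reliability and the mean by (1 − reliability): T̂ = 0.836·11.1 + 0.164·8.0 = 9.2796 + 1.3120 = 10.592.

10.59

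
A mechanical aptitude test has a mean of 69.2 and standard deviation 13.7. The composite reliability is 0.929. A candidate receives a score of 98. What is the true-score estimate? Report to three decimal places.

T̂ = ρX + (1 − ρ)μ
  = 0.929 × 98 + 0.071 × 69.2
  = 91.042 + 4.9132
  = 95.9552
  ≈ 95.955

95.955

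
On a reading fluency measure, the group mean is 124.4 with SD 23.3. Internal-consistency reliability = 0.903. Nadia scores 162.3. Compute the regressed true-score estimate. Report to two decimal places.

Weight the observed score by reliability and the mean by (1 − reliability): T̂ = 0.903·162.3 + 0.097·124.4 = 146.5569 + 12.0668 = 158.624.

158.62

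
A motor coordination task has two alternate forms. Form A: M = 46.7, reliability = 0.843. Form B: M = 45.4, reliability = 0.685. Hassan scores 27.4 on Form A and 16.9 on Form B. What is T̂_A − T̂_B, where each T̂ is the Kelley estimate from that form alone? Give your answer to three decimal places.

4.553

T̂_A = 0.843(27.4) + 0.157(46.7) = 30.43010
T̂_B = 0.685(16.9) + 0.315(45.4) = 25.87750
T̂_A − T̂_B = 4.55260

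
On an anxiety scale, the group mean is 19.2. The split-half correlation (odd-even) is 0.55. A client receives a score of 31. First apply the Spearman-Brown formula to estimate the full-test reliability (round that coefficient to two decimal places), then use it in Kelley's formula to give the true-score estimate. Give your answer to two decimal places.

27.58

Spearman-Brown: ρ = 2r/(1 + r) = 2(0.55)/(1 + 0.55) = 1.100/1.55 = 0.7097 → 0.71
T̂ = ρX + (1 − ρ)μ
  = 0.71 × 31 + 0.29 × 19.2
  = 22.01 + 5.568
  = 27.578
  ≈ 27.58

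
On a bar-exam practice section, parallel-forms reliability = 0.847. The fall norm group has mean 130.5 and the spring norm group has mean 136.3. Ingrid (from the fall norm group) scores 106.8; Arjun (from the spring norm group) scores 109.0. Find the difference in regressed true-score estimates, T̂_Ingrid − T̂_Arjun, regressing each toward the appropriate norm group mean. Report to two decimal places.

-2.75

T̂_Ingrid = 0.847(106.8) + 0.153(130.5) = 110.4261
T̂_Arjun = 0.847(109.0) + 0.153(136.3) = 113.1769
Difference = 110.4261 − 113.1769 = -2.7508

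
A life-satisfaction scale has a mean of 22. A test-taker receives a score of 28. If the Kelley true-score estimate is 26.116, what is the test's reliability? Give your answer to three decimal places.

0.686

T̂ = ρX + (1 − ρ)μ  ⇒  T̂ − μ = ρ(X − μ)
ρ = (T̂ − μ)/(X − μ) = (26.116 − 22) / (28 − 22) = 4.116 / 6.0 = 0.68600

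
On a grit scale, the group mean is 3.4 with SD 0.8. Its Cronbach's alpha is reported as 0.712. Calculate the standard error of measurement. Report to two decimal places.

SEM = SD · √(1 − ρ) = 0.8 × √0.288 = 0.8 × 0.5367 = 0.429

0.43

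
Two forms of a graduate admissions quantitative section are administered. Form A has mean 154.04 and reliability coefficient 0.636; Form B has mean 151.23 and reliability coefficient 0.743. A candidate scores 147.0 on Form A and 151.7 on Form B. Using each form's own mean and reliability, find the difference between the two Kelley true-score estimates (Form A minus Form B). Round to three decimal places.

-2.017

T̂_A = 0.636(147.0) + 0.364(154.04) = 149.56256
T̂_B = 0.743(151.7) + 0.257(151.23) = 151.57921
T̂_A − T̂_B = -2.01665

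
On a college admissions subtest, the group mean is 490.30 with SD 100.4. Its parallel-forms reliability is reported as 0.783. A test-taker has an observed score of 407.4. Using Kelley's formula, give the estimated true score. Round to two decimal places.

Kelley's formula gives T̂ = 0.783·407.4 + 0.217·490.30 = 318.9942 + 106.39510 = 425.389.

425.39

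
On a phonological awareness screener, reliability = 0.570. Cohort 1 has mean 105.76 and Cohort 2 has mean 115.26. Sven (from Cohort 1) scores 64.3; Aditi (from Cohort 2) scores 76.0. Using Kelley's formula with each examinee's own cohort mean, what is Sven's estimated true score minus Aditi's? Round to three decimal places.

T̂_Sven = 0.570(64.3) + 0.430(105.76) = 82.12780
T̂_Aditi = 0.570(76.0) + 0.430(115.26) = 92.88180
Difference = 82.12780 − 92.88180 = -10.75400

-10.754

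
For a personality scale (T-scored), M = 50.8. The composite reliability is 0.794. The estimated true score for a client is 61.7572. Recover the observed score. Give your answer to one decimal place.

T̂ = ρX + (1 − ρ)μ  ⇒  X = (T̂ − (1 − ρ)μ) / ρ
X = (61.7572 − 0.206 × 50.8) / 0.794 = (61.7572 − 10.4648) / 0.794 = 51.2924 / 0.794 = 64.600

64.6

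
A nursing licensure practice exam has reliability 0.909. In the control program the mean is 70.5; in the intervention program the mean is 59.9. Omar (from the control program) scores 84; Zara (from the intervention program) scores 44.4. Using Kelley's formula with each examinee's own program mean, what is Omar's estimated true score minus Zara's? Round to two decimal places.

T̂_Omar = 0.909(84) + 0.091(70.5) = 82.7715
T̂_Zara = 0.909(44.4) + 0.091(59.9) = 45.8105
Difference = 82.7715 − 45.8105 = 36.9610

36.96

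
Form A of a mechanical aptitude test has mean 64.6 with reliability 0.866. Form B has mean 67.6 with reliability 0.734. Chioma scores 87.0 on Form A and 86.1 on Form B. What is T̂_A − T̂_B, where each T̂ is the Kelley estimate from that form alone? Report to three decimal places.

T̂_A = 0.866(87.0) + 0.134(64.6) = 83.99840
T̂_B = 0.734(86.1) + 0.266(67.6) = 81.17900
T̂_A − T̂_B = 2.81940

2.819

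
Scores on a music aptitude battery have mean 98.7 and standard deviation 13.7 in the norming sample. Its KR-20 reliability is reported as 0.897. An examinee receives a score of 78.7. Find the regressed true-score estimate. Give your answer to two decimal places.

T̂ = 0.897(78.7) + 0.103(98.7) = 70.5939 + 10.1661 = 80.760 → 80.76

80.76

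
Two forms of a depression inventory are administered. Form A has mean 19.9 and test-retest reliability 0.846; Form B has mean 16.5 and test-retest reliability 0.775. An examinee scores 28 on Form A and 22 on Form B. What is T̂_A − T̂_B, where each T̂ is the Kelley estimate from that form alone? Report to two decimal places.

T̂_A = 0.846(28) + 0.154(19.9) = 26.7526
T̂_B = 0.775(22) + 0.225(16.5) = 20.7625
T̂_A − T̂_B = 5.9901

5.99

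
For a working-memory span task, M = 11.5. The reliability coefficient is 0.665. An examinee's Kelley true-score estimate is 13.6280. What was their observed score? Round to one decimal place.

T̂ = ρX + (1 − ρ)μ  ⇒  X = (T̂ − (1 − ρ)μ) / ρ
X = (13.6280 − 0.335 × 11.5) / 0.665 = (13.6280 − 3.8525) / 0.665 = 9.7755 / 0.665 = 14.700

14.7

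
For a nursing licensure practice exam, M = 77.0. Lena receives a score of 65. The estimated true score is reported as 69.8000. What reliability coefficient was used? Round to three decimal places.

T̂ = ρX + (1 − ρ)μ  ⇒  T̂ − μ = ρ(X − μ)
ρ = (T̂ − μ)/(X − μ) = (69.8000 − 77.0) / (65 − 77.0) = -7.2000 / -12.0 = 0.60000

0.600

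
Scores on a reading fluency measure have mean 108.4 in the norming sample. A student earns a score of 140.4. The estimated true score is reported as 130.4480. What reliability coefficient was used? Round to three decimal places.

T̂ = ρX + (1 − ρ)μ  ⇒  T̂ − μ = ρ(X − μ)
ρ = (T̂ − μ)/(X − μ) = (130.4480 − 108.4) / (140.4 − 108.4) = 22.0480 / 32.0 = 0.68900

0.689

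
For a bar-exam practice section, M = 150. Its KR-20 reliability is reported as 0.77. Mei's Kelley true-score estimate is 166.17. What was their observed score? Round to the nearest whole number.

T̂ = ρX + (1 − ρ)μ  ⇒  X = (T̂ − (1 − ρ)μ) / ρ
X = (166.17 − 0.23 × 150) / 0.77 = (166.17 − 34.50) / 0.77 = 131.67 / 0.77 = 171.00

171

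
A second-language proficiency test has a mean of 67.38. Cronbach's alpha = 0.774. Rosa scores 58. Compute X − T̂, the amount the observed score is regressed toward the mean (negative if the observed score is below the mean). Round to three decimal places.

-2.120

Weight the observed score by reliability and the mean by (1 − reliability): T̂ = 0.774·58 + 0.226·67.38 = 44.892 + 15.22788 = 60.11988.
X − T̂ = 58 − 60.1199 = -2.1199 → -2.120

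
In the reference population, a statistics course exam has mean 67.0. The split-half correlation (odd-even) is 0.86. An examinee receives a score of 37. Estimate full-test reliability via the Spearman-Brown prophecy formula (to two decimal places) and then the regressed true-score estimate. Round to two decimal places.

Spearman-Brown: ρ = 2r/(1 + r) = 2(0.86)/(1 + 0.86) = 1.720/1.86 = 0.9247 → 0.92
Regress the observed score toward the mean by the unreliability: T̂ = 0.92·37 + 0.08·67.0 = 34.04 + 5.360 = 39.400.

39.40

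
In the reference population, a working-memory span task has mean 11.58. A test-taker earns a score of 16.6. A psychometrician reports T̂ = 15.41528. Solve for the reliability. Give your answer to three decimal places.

T̂ = ρX + (1 − ρ)μ  ⇒  T̂ − μ = ρ(X − μ)
ρ = (T̂ − μ)/(X − μ) = (15.41528 − 11.58) / (16.6 − 11.58) = 3.83528 / 5.02 = 0.76400

0.764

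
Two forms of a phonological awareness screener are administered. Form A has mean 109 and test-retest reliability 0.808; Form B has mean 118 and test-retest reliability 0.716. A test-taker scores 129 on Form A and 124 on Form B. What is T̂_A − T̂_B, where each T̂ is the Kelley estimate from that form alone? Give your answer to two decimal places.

2.86

T̂_A = 0.808(129) + 0.192(109) = 125.1600
T̂_B = 0.716(124) + 0.284(118) = 122.2960
T̂_A − T̂_B = 2.8640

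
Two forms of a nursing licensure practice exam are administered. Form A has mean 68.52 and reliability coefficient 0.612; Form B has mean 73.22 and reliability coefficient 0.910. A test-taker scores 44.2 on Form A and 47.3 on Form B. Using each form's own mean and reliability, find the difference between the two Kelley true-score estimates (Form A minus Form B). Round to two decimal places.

T̂_A = 0.612(44.2) + 0.388(68.52) = 53.6362
T̂_B = 0.910(47.3) + 0.090(73.22) = 49.6328
T̂_A − T̂_B = 4.0034

4.00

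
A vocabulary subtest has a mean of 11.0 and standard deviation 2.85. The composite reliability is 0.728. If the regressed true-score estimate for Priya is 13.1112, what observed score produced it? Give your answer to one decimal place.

13.9

T̂ = ρX + (1 − ρ)μ  ⇒  X = (T̂ − (1 − ρ)μ) / ρ
X = (13.1112 − 0.272 × 11.0) / 0.728 = (13.1112 − 2.9920) / 0.728 = 10.1192 / 0.728 = 13.900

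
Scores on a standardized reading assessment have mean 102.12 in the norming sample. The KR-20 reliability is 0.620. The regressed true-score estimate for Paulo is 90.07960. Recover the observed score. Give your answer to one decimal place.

T̂ = ρX + (1 − ρ)μ  ⇒  X = (T̂ − (1 − ρ)μ) / ρ
X = (90.07960 − 0.380 × 102.12) / 0.620 = (90.07960 − 38.80560) / 0.620 = 51.27400 / 0.620 = 82.700

82.7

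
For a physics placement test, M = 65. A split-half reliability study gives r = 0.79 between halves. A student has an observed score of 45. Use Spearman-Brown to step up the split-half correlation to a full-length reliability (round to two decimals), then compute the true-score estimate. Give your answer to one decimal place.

Spearman-Brown: ρ = 2r/(1 + r) = 2(0.79)/(1 + 0.79) = 1.580/1.79 = 0.8827 → 0.88
T̂ = 0.88(45) + 0.12(65) = 39.60 + 7.80 = 47.40 → 47.4

47.4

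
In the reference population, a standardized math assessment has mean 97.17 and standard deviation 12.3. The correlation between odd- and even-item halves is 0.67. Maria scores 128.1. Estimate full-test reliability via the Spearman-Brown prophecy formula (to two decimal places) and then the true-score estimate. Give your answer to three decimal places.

121.914

Spearman-Brown: ρ = 2r/(1 + r) = 2(0.67)/(1 + 0.67) = 1.340/1.67 = 0.8024 → 0.80
T̂ = ρX + (1 − ρ)μ
  = 0.80 × 128.1 + 0.20 × 97.17
  = 102.480 + 19.4340
  = 121.9140
  ≈ 121.914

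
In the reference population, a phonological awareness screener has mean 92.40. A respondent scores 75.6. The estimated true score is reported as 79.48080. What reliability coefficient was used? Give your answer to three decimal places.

0.769

T̂ = ρX + (1 − ρ)μ  ⇒  T̂ − μ = ρ(X − μ)
ρ = (T̂ − μ)/(X − μ) = (79.48080 − 92.40) / (75.6 − 92.40) = -12.91920 / -16.80 = 0.76900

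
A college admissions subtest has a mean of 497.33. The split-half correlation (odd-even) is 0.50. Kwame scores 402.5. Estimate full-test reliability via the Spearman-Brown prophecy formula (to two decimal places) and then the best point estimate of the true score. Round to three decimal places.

433.794

Spearman-Brown: ρ = 2r/(1 + r) = 2(0.50)/(1 + 0.50) = 1.000/1.50 = 0.6667 → 0.67
T̂ = 0.67(402.5) + 0.33(497.33) = 269.675 + 164.1189 = 433.7939 → 433.794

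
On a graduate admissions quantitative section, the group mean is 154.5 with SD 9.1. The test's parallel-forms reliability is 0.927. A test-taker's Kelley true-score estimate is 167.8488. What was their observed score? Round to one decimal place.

T̂ = ρX + (1 − ρ)μ  ⇒  X = (T̂ − (1 − ρ)μ) / ρ
X = (167.8488 − 0.073 × 154.5) / 0.927 = (167.8488 − 11.2785) / 0.927 = 156.5703 / 0.927 = 168.900

168.9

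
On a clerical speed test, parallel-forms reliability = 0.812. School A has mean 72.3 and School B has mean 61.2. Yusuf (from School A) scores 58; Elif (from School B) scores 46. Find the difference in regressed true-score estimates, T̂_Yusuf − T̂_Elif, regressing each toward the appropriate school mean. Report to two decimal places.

11.83

T̂_Yusuf = 0.812(58) + 0.188(72.3) = 60.6884
T̂_Elif = 0.812(46) + 0.188(61.2) = 48.8576
Difference = 60.6884 − 48.8576 = 11.8308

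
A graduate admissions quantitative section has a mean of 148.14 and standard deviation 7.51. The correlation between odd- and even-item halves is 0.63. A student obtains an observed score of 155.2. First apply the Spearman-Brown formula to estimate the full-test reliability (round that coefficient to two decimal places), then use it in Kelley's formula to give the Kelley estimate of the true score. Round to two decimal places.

153.58

Spearman-Brown: ρ = 2r/(1 + r) = 2(0.63)/(1 + 0.63) = 1.260/1.63 = 0.7730 → 0.77
T̂ = 0.77(155.2) + 0.23(148.14) = 119.504 + 34.0722 = 153.576 → 153.58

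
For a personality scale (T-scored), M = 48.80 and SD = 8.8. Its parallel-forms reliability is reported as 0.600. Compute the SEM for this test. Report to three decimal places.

5.566

SEM = SD · √(1 − ρ) = 8.8 × √0.400 = 8.8 × 0.6325 = 5.5656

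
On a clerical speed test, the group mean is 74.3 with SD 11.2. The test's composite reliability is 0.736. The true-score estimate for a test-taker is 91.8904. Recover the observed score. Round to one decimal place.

98.2

T̂ = ρX + (1 − ρ)μ  ⇒  X = (T̂ − (1 − ρ)μ) / ρ
X = (91.8904 − 0.264 × 74.3) / 0.736 = (91.8904 − 19.6152) / 0.736 = 72.2752 / 0.736 = 98.200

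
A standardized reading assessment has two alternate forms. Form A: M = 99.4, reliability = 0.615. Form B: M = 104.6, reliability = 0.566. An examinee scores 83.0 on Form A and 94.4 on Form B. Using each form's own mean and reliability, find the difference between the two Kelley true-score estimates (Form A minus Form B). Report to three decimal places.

-9.513

T̂_A = 0.615(83.0) + 0.385(99.4) = 89.31400
T̂_B = 0.566(94.4) + 0.434(104.6) = 98.82680
T̂_A − T̂_B = -9.51280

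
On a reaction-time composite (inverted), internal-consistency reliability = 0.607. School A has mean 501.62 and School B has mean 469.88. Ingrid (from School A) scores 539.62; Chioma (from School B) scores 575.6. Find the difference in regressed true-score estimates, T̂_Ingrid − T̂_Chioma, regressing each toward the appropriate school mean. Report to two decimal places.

T̂_Ingrid = 0.607(539.62) + 0.393(501.62) = 524.6860
T̂_Chioma = 0.607(575.6) + 0.393(469.88) = 534.0520
Difference = 524.6860 − 534.0520 = -9.3660

-9.37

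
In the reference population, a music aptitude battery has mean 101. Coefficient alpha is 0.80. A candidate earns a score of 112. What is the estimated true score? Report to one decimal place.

109.8

T̂ = ρX + (1 − ρ)μ
  = 0.80 × 112 + 0.20 × 101
  = 89.60 + 20.20
  = 109.80
  ≈ 109.8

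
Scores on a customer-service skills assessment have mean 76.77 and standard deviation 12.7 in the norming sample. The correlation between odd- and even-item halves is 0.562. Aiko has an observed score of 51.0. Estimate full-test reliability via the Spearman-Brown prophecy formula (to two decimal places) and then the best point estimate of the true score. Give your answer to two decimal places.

58.22

Spearman-Brown: ρ = 2r/(1 + r) = 2(0.562)/(1 + 0.562) = 1.1240/1.562 = 0.7196 → 0.72
T̂ = 0.72(51.0) + 0.28(76.77) = 36.720 + 21.4956 = 58.216 → 58.22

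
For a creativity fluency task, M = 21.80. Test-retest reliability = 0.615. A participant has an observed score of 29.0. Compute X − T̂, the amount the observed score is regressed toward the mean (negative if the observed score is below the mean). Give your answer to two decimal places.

T̂ = 0.615(29.0) + 0.385(21.80) = 17.8350 + 8.39300 = 26.2280 → 26.228
X − T̂ = 29.0 − 26.228 = 2.772 → 2.77

2.77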